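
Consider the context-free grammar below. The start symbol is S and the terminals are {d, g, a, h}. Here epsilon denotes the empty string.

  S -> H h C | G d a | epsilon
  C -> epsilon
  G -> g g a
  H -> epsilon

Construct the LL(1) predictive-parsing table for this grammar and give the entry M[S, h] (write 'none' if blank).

FIRST(C) = {epsilon}
FIRST(G) = {g}
FIRST(H) = {epsilon}
FIRST(S) = {epsilon, g, h}  (via H h C, G d a)
FOLLOW(S) includes $ since S is the start symbol.
FOLLOW(S): S appears on no right-hand side. Thus FOLLOW(S) = {$}.
For S -> H h C: FIRST(H h C) = {h}, so it goes in M[S, t] for t ∈ {h}.
For S -> G d a: FIRST(G d a) = {g}, so it goes in M[S, t] for t ∈ {g}.
For S -> epsilon: FIRST(epsilon) = {epsilon}, so it goes in M[S, t] for t ∈ {}; since epsilon ∈ FIRST, also for every t ∈ FOLLOW(S) = {$}.

S -> H h C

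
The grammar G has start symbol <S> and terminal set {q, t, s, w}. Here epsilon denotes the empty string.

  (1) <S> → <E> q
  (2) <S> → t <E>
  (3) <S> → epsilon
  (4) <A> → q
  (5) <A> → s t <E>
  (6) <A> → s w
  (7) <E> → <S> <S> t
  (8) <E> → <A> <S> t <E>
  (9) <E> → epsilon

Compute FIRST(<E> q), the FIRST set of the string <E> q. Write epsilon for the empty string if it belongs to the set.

FIRST(<A>): from <A>→q we get {q}; from <A>→s t <E> we get {s}; from <A>→s w we get {s}. So FIRST(<A>) = {q, s}.
FIRST(<S>): from <S>→<E> q we get {q, s, t}; from <S>→t <E> we get {t}; from <S>→epsilon we get {epsilon}. So FIRST(<S>) = {epsilon, q, s, t}.
FIRST(<E>): from <E>→<S> <S> t we get {q, s, t}; from <E>→<A> <S> t <E> we get {q, s}; from <E>→epsilon we get {epsilon}. So FIRST(<E>) = {epsilon, q, s, t}.
FIRST(<E> q): take FIRST of each symbol in turn, carrying on past any symbol whose FIRST contains epsilon; result {q, s, t}.

{q, s, t}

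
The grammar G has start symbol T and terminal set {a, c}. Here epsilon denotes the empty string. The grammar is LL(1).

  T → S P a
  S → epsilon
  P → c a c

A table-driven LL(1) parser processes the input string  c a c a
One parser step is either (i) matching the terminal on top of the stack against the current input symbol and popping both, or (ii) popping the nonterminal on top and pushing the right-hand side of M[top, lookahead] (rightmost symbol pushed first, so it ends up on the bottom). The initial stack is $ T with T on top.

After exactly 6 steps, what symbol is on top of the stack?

a

     Stack      Input      Action
  1  $ T        c a c a $  expand T → S P a
  2  $ a P S    c a c a $  expand S → epsilon
  3  $ a P      c a c a $  expand P → c a c
  4  $ a c a c  c a c a $  match c
  5  $ a c a    a c a $    match a
  6  $ a c      c a $      match c
Stack after step 6: $ a (top = a).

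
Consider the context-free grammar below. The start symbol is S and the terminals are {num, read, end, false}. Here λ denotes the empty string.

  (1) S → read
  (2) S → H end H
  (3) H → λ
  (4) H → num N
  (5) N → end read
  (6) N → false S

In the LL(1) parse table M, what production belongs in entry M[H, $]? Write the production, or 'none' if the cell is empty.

FIRST(H): from H→λ we get {λ}; from H→num N we get {num}. So FIRST(H) = {λ, num}.
FIRST(N): from N→end read we get {end}; from N→false S we get {false}. So FIRST(N) = {end, false}.
FIRST(S): from S→read we get {read}; from S→H end H we get {end, num}. So FIRST(S) = {end, num, read}.
FOLLOW(S) includes $ since S is the start symbol.
FOLLOW(S): in N→false S, the suffix after S is empty, so FOLLOW(S) ⊇ FOLLOW(N) = {$, end}. Thus FOLLOW(S) = {$, end}.
FOLLOW(H): in S→H end H (occurrence 1), H is followed by end H with FIRST {end}; in S→H end H (occurrence 2), the suffix after H is empty, so FOLLOW(H) ⊇ FOLLOW(S) = {$, end}. Thus FOLLOW(H) = {$, end}.
For H → λ: FIRST(λ) = {λ}, so it goes in M[H, t] for t ∈ {}; since λ ∈ FIRST, also for every t ∈ FOLLOW(H) = {$, end}.
For H → num N: FIRST(num N) = {num}, so it goes in M[H, t] for t ∈ {num}.

H → λ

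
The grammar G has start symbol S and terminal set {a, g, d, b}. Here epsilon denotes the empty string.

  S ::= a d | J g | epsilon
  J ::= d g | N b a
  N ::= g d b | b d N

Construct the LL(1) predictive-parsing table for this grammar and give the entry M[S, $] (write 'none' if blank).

S ::= epsilon

FIRST(N) = {b, g}
FIRST(J) = {b, d, g}  (via N b a)
FIRST(S) = {epsilon, a, b, d, g}  (via J g)
FOLLOW(S) includes $ since S is the start symbol.
FOLLOW(S): S appears on no right-hand side. Thus FOLLOW(S) = {$}.
For S ::= a d: FIRST(a d) = {a}, so it goes in M[S, t] for t ∈ {a}.
For S ::= J g: FIRST(J g) = {b, d, g}, so it goes in M[S, t] for t ∈ {b, d, g}.
For S ::= epsilon: FIRST(epsilon) = {epsilon}, so it goes in M[S, t] for t ∈ {}; since epsilon ∈ FIRST, also for every t ∈ FOLLOW(S) = {$}.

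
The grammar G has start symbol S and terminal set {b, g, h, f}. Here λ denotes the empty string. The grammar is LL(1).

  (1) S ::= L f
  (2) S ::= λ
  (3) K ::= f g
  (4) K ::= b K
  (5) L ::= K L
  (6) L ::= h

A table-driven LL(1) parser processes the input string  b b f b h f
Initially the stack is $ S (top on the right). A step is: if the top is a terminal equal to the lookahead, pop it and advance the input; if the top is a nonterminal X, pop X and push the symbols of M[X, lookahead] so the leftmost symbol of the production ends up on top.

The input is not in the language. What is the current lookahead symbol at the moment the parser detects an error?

b

     Stack      Input          Action
  1  $ S        b b f b h f $  expand S ::= L f
  2  $ f L      b b f b h f $  expand L ::= K L
  3  $ f L K    b b f b h f $  expand K ::= b K
  4  $ f L K b  b b f b h f $  match b
  5  $ f L K    b f b h f $    expand K ::= b K
  6  $ f L K b  b f b h f $    match b
  7  $ f L K    f b h f $      expand K ::= f g
  8  $ f L g f  f b h f $      match f
  9  $ f L g    b h f $        error: top is terminal g but lookahead is b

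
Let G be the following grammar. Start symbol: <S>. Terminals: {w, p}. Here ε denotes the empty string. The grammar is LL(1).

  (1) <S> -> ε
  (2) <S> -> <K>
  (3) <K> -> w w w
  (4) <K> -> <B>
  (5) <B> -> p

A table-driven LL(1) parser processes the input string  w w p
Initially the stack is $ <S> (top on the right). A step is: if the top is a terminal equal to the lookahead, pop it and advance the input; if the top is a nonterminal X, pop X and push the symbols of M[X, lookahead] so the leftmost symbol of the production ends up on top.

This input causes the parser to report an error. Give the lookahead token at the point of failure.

     Stack    Input    Action
  1  $ <S>    w w p $  expand <S> -> <K>
  2  $ <K>    w w p $  expand <K> -> w w w
  3  $ w w w  w w p $  match w
  4  $ w w    w p $    match w
  5  $ w      p $      error: top is terminal w but lookahead is p

p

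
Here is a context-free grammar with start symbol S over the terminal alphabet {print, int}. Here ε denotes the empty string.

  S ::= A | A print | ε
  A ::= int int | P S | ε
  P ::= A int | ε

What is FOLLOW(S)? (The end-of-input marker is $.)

{$, int, print}

FIRST(S): from S::=A we get {ε, int, print}; from S::=A print we get {int, print}; from S::=ε we get {ε}. So FIRST(S) = {ε, int, print}.
FIRST(A): from A::=int int we get {int}; from A::=P S we get {ε, int, print}; from A::=ε we get {ε}. So FIRST(A) = {ε, int, print}.
FIRST(P): from P::=A int we get {int, print}; from P::=ε we get {ε}. So FIRST(P) = {ε, int, print}.
FOLLOW(S) includes $ since S is the start symbol.
FOLLOW(S): in A::=P S, the suffix after S is empty, so FOLLOW(S) ⊇ FOLLOW(A) = {$, int, print}. Thus FOLLOW(S) = {$, int, print}.
FOLLOW(A): in S::=A, the suffix after A is empty, so FOLLOW(A) ⊇ FOLLOW(S) = {$, int, print}; in S::=A print, A is followed by print with FIRST {print}; in P::=A int, A is followed by int with FIRST {int}. Thus FOLLOW(A) = {$, int, print}.
FOLLOW(P): in A::=P S, P is followed by S with FIRST {ε, int, print}; in A::=P S, the suffix after P is nullable, so FOLLOW(P) ⊇ FOLLOW(A) = {$, int, print}. Thus FOLLOW(P) = {$, int, print}.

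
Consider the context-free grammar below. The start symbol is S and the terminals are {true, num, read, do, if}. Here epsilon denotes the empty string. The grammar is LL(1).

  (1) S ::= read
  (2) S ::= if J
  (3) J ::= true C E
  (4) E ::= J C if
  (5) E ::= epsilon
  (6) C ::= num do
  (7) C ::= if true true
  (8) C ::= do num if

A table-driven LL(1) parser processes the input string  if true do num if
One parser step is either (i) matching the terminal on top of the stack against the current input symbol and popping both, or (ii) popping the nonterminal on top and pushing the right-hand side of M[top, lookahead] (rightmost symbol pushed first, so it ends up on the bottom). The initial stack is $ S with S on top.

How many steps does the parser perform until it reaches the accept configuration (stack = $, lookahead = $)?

step 1: stack=$ S  input=if true do num if $  — expand S ::= if J
step 2: stack=$ J if  input=if true do num if $  — match if
step 3: stack=$ J  input=true do num if $  — expand J ::= true C E
step 4: stack=$ E C true  input=true do num if $  — match true
step 5: stack=$ E C  input=do num if $  — expand C ::= do num if
step 6: stack=$ E if num do  input=do num if $  — match do
step 7: stack=$ E if num  input=num if $  — match num
step 8: stack=$ E if  input=if $  — match if
step 9: stack=$ E  input=$  — expand E ::= epsilon
Accept reached after 9 steps.

9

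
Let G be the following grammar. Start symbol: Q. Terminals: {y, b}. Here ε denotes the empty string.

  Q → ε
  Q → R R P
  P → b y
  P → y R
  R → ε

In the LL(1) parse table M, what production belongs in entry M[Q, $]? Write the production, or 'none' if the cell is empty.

FIRST(P): from P→b y we get {b}; from P→y R we get {y}. So FIRST(P) = {b, y}.
FIRST(R): from R→ε we get {ε}. So FIRST(R) = {ε}.
FIRST(Q): from Q→ε we get {ε}; from Q→R R P we get {b, y}. So FIRST(Q) = {ε, b, y}.
FOLLOW(Q) includes $ since Q is the start symbol.
FOLLOW(Q): Q appears on no right-hand side. Thus FOLLOW(Q) = {$}.
For Q → ε: FIRST(ε) = {ε}, so it goes in M[Q, t] for t ∈ {}; since ε ∈ FIRST, also for every t ∈ FOLLOW(Q) = {$}.
For Q → R R P: FIRST(R R P) = {b, y}, so it goes in M[Q, t] for t ∈ {b, y}.

Q → ε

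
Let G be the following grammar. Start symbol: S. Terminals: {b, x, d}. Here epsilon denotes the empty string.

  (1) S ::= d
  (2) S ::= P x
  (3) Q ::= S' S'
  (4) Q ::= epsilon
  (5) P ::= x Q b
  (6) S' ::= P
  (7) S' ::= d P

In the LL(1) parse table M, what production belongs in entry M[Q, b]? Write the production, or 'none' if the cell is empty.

Q ::= epsilon

FIRST(P): from P::=x Q b we get {x}. So FIRST(P) = {x}.
FIRST(S): from S::=d we get {d}; from S::=P x we get {x}. So FIRST(S) = {d, x}.
FIRST(S'): from S'::=P we get {x}; from S'::=d P we get {d}. So FIRST(S') = {d, x}.
FIRST(Q): from Q::=S' S' we get {d, x}; from Q::=epsilon we get {epsilon}. So FIRST(Q) = {epsilon, d, x}.
FOLLOW(S) includes $ since S is the start symbol.
FOLLOW(Q): in P::=x Q b, Q is followed by b with FIRST {b}. Thus FOLLOW(Q) = {b}.
For Q ::= S' S': FIRST(S' S') = {d, x}, so it goes in M[Q, t] for t ∈ {d, x}.
For Q ::= epsilon: FIRST(epsilon) = {epsilon}, so it goes in M[Q, t] for t ∈ {}; since epsilon ∈ FIRST, also for every t ∈ FOLLOW(Q) = {b}.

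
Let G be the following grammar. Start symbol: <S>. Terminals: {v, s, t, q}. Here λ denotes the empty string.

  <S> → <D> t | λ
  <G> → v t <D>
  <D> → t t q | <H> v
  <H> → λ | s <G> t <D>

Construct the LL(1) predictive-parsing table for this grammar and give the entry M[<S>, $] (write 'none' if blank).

FIRST(<G>) = {v}
FIRST(<H>) = {λ, s}
FIRST(<D>) = {s, t, v}  (via <H> v)
FIRST(<S>) = {λ, s, t, v}  (via <D> t)
FOLLOW(<S>) includes $ since <S> is the start symbol.
FOLLOW(<S>): <S> appears on no right-hand side. Thus FOLLOW(<S>) = {$}.
For <S> → <D> t: FIRST(<D> t) = {s, t, v}, so it goes in M[<S>, t] for t ∈ {s, t, v}.
For <S> → λ: FIRST(λ) = {λ}, so it goes in M[<S>, t] for t ∈ {}; since λ ∈ FIRST, also for every t ∈ FOLLOW(<S>) = {$}.

<S> → λ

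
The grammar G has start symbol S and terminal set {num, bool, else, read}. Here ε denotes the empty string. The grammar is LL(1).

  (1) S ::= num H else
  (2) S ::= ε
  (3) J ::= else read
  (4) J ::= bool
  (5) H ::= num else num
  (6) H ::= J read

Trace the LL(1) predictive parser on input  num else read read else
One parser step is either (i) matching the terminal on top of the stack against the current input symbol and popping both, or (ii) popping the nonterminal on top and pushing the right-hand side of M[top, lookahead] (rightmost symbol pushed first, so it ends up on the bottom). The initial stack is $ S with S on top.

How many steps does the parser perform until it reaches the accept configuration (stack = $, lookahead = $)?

     Stack                  Input                      Action
  1  $ S                    num else read read else $  expand S ::= num H else
  2  $ else H num           num else read read else $  match num
  3  $ else H               else read read else $      expand H ::= J read
  4  $ else read J          else read read else $      expand J ::= else read
  5  $ else read read else  else read read else $      match else
  6  $ else read read       read read else $           match read
  7  $ else read            read else $                match read
  8  $ else                 else $                     match else
Accept reached after 8 steps.

8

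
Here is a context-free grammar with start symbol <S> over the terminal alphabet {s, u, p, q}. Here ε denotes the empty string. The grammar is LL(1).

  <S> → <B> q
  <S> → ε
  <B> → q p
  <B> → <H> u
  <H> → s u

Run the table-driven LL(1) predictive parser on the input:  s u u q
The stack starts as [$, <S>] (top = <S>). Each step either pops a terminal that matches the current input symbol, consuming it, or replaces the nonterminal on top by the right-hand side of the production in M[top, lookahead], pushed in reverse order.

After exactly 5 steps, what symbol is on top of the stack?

u

     Stack      Input      Action
  1  $ <S>      s u u q $  expand <S> → <B> q
  2  $ q <B>    s u u q $  expand <B> → <H> u
  3  $ q u <H>  s u u q $  expand <H> → s u
  4  $ q u u s  s u u q $  match s
  5  $ q u u    u u q $    match u
Stack after step 5: $ q u (top = u).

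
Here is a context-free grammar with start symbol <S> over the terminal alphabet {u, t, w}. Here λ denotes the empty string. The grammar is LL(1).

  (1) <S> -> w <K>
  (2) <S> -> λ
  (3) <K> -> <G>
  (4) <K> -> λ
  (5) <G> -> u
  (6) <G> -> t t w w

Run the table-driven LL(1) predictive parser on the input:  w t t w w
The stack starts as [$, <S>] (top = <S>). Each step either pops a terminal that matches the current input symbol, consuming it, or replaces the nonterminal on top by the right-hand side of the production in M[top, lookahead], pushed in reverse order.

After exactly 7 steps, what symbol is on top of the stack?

step 1: stack=$ <S>  input=w t t w w $  — expand <S> -> w <K>
step 2: stack=$ <K> w  input=w t t w w $  — match w
step 3: stack=$ <K>  input=t t w w $  — expand <K> -> <G>
step 4: stack=$ <G>  input=t t w w $  — expand <G> -> t t w w
step 5: stack=$ w w t t  input=t t w w $  — match t
step 6: stack=$ w w t  input=t w w $  — match t
step 7: stack=$ w w  input=w w $  — match w
Stack after step 7: $ w (top = w).

w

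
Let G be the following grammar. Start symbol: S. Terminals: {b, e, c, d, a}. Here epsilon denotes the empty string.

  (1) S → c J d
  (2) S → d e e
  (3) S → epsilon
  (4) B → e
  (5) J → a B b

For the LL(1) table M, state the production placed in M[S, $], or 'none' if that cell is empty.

FIRST(S) = {epsilon, c, d}
FIRST(B) = {e}
FIRST(J) = {a}
FOLLOW(S) includes $ since S is the start symbol.
FOLLOW(S): S appears on no right-hand side. Thus FOLLOW(S) = {$}.
For S → c J d: FIRST(c J d) = {c}, so it goes in M[S, t] for t ∈ {c}.
For S → d e e: FIRST(d e e) = {d}, so it goes in M[S, t] for t ∈ {d}.
For S → epsilon: FIRST(epsilon) = {epsilon}, so it goes in M[S, t] for t ∈ {}; since epsilon ∈ FIRST, also for every t ∈ FOLLOW(S) = {$}.

S → epsilon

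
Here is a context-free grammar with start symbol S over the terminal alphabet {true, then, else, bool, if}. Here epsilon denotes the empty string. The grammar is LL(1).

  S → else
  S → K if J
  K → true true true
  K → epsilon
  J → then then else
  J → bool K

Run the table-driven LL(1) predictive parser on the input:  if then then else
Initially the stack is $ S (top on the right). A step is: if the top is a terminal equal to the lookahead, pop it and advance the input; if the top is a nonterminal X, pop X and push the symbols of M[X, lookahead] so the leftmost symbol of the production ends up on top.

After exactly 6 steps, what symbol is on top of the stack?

else

step 1: stack=$ S  input=if then then else $  — expand S → K if J
step 2: stack=$ J if K  input=if then then else $  — expand K → epsilon
step 3: stack=$ J if  input=if then then else $  — match if
step 4: stack=$ J  input=then then else $  — expand J → then then else
step 5: stack=$ else then then  input=then then else $  — match then
step 6: stack=$ else then  input=then else $  — match then
Stack after step 6: $ else (top = else).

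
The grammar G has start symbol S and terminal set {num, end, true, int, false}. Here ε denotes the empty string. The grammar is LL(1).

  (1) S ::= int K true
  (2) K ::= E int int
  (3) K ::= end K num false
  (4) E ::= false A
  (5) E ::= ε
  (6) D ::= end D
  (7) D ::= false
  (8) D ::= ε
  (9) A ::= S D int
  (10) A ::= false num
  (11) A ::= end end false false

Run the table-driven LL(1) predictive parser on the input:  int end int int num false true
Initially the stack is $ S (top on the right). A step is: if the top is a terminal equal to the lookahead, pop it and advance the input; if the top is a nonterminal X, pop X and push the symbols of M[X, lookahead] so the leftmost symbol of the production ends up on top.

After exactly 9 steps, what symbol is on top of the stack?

false

     Stack                       Input                             Action
  1  $ S                         int end int int num false true $  expand S ::= int K true
  2  $ true K int                int end int int num false true $  match int
  3  $ true K                    end int int num false true $      expand K ::= end K num false
  4  $ true false num K end      end int int num false true $      match end
  5  $ true false num K          int int num false true $          expand K ::= E int int
  6  $ true false num int int E  int int num false true $          expand E ::= ε
  7  $ true false num int int    int int num false true $          match int
  8  $ true false num int        int num false true $              match int
  9  $ true false num            num false true $                  match num
Stack after step 9: $ true false (top = false).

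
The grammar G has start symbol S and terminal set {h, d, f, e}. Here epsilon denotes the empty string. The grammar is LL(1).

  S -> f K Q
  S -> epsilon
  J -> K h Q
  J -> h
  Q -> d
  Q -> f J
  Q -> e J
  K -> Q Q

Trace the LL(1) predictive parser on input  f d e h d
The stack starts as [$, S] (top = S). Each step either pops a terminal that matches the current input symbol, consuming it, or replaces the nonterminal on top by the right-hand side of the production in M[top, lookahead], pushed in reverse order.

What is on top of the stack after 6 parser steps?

e

     Stack    Input        Action
  1  $ S      f d e h d $  expand S -> f K Q
  2  $ Q K f  f d e h d $  match f
  3  $ Q K    d e h d $    expand K -> Q Q
  4  $ Q Q Q  d e h d $    expand Q -> d
  5  $ Q Q d  d e h d $    match d
  6  $ Q Q    e h d $      expand Q -> e J
Stack after step 6: $ Q J e (top = e).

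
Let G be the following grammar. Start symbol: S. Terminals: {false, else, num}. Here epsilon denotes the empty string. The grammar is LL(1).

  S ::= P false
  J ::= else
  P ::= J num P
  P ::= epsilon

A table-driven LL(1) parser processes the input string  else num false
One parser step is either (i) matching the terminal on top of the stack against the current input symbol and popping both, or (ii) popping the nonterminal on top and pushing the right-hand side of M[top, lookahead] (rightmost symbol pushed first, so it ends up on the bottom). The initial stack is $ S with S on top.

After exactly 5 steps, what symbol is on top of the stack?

step 1: stack=$ S  input=else num false $  — expand S ::= P false
step 2: stack=$ false P  input=else num false $  — expand P ::= J num P
step 3: stack=$ false P num J  input=else num false $  — expand J ::= else
step 4: stack=$ false P num else  input=else num false $  — match else
step 5: stack=$ false P num  input=num false $  — match num
Stack after step 5: $ false P (top = P).

P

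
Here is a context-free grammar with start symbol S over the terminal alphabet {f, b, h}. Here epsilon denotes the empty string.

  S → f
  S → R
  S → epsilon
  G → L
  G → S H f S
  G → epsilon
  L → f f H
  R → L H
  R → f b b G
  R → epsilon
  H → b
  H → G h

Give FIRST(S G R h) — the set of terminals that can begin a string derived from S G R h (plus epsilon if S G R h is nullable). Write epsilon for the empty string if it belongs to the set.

{b, f, h}

FIRST(L): from L→f f H we get {f}. So FIRST(L) = {f}.
FIRST(R): from R→L H we get {f}; from R→f b b G we get {f}; from R→epsilon we get {epsilon}. So FIRST(R) = {epsilon, f}.
FIRST(S): from S→f we get {f}; from S→R we get {epsilon, f}; from S→epsilon we get {epsilon}. So FIRST(S) = {epsilon, f}.
FIRST(G): from G→L we get {f}; from G→S H f S we get {b, f, h}; from G→epsilon we get {epsilon}. So FIRST(G) = {epsilon, b, f, h}.
FIRST(H): from H→b we get {b}; from H→G h we get {b, f, h}. So FIRST(H) = {b, f, h}.
FIRST(S G R h): take FIRST of each symbol in turn, carrying on past any symbol whose FIRST contains epsilon; result {b, f, h}.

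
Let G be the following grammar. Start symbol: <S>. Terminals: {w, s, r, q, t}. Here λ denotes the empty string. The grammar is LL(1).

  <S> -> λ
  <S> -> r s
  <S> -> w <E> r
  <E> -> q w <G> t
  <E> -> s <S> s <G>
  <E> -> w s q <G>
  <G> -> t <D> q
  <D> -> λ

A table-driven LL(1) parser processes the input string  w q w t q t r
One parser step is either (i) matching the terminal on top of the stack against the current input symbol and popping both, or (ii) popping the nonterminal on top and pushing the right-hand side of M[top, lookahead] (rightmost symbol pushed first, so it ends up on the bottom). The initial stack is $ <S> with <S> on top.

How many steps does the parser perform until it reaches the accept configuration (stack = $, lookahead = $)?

11

step 1: stack=$ <S>  input=w q w t q t r $  — expand <S> -> w <E> r
step 2: stack=$ r <E> w  input=w q w t q t r $  — match w
step 3: stack=$ r <E>  input=q w t q t r $  — expand <E> -> q w <G> t
step 4: stack=$ r t <G> w q  input=q w t q t r $  — match q
step 5: stack=$ r t <G> w  input=w t q t r $  — match w
step 6: stack=$ r t <G>  input=t q t r $  — expand <G> -> t <D> q
step 7: stack=$ r t q <D> t  input=t q t r $  — match t
step 8: stack=$ r t q <D>  input=q t r $  — expand <D> -> λ
step 9: stack=$ r t q  input=q t r $  — match q
step 10: stack=$ r t  input=t r $  — match t
step 11: stack=$ r  input=r $  — match r
Accept reached after 11 steps.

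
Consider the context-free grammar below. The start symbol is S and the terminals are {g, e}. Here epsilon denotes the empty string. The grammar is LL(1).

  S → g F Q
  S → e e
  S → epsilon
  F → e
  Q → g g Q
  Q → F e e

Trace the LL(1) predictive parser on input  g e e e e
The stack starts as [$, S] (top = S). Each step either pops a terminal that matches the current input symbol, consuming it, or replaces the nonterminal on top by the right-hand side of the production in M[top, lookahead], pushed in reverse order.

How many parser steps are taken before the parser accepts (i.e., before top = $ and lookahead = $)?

9

     Stack    Input        Action
  1  $ S      g e e e e $  expand S → g F Q
  2  $ Q F g  g e e e e $  match g
  3  $ Q F    e e e e $    expand F → e
  4  $ Q e    e e e e $    match e
  5  $ Q      e e e $      expand Q → F e e
  6  $ e e F  e e e $      expand F → e
  7  $ e e e  e e e $      match e
  8  $ e e    e e $        match e
  9  $ e      e $          match e
Accept reached after 9 steps.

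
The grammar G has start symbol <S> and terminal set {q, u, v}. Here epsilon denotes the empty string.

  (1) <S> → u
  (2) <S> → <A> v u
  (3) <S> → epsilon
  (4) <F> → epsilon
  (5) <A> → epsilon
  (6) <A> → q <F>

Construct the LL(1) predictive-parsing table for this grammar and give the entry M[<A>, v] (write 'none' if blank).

<A> → epsilon

FIRST(<F>): from <F>→epsilon we get {epsilon}. So FIRST(<F>) = {epsilon}.
FIRST(<A>): from <A>→epsilon we get {epsilon}; from <A>→q <F> we get {q}. So FIRST(<A>) = {epsilon, q}.
FIRST(<S>): from <S>→u we get {u}; from <S>→<A> v u we get {q, v}; from <S>→epsilon we get {epsilon}. So FIRST(<S>) = {epsilon, q, u, v}.
FOLLOW(<S>) includes $ since <S> is the start symbol.
FOLLOW(<A>): in <S>→<A> v u, <A> is followed by v u with FIRST {v}. Thus FOLLOW(<A>) = {v}.
For <A> → epsilon: FIRST(epsilon) = {epsilon}, so it goes in M[<A>, t] for t ∈ {}; since epsilon ∈ FIRST, also for every t ∈ FOLLOW(<A>) = {v}.
For <A> → q <F>: FIRST(q <F>) = {q}, so it goes in M[<A>, t] for t ∈ {q}.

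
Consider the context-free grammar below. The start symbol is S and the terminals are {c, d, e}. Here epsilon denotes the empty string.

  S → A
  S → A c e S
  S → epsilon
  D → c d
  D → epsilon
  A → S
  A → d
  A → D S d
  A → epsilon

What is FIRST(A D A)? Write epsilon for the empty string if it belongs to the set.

FIRST(D) = {epsilon, c}
FIRST(S) = {epsilon, c, d}  (via A, A c e S)
FIRST(A) = {epsilon, c, d}  (via S, D S d)
FIRST(A D A): take FIRST of each symbol in turn, carrying on past any symbol whose FIRST contains epsilon; result {epsilon, c, d}.

{epsilon, c, d}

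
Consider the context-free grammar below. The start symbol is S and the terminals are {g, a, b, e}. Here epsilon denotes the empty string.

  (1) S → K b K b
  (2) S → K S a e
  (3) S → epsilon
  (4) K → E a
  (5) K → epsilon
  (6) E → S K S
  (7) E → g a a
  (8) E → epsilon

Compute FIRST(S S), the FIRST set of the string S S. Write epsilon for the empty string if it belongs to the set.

{epsilon, a, b, g}

FIRST(S): from S→K b K b we get {a, b, g}; from S→K S a e we get {a, b, g}; from S→epsilon we get {epsilon}. So FIRST(S) = {epsilon, a, b, g}.
FIRST(K): from K→E a we get {a, b, g}; from K→epsilon we get {epsilon}. So FIRST(K) = {epsilon, a, b, g}.
FIRST(E): from E→S K S we get {epsilon, a, b, g}; from E→g a a we get {g}; from E→epsilon we get {epsilon}. So FIRST(E) = {epsilon, a, b, g}.
FIRST(S S): take FIRST of each symbol in turn, carrying on past any symbol whose FIRST contains epsilon; result {epsilon, a, b, g}.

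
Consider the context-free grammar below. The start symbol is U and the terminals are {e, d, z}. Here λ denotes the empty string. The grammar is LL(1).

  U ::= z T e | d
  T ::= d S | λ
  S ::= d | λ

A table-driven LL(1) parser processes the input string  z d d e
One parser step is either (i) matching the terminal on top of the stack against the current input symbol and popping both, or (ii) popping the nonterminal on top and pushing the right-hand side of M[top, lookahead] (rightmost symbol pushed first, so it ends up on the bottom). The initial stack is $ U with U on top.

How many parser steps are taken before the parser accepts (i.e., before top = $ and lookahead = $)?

     Stack    Input      Action
  1  $ U      z d d e $  expand U ::= z T e
  2  $ e T z  z d d e $  match z
  3  $ e T    d d e $    expand T ::= d S
  4  $ e S d  d d e $    match d
  5  $ e S    d e $      expand S ::= d
  6  $ e d    d e $      match d
  7  $ e      e $        match e
Accept reached after 7 steps.

7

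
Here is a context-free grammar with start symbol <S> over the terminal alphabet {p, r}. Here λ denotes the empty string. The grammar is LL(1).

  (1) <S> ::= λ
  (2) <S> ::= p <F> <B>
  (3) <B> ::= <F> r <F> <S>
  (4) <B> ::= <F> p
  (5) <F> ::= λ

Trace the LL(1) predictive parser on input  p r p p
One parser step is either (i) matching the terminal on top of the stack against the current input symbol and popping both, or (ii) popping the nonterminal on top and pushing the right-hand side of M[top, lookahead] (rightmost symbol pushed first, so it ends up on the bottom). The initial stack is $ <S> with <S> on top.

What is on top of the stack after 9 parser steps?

<F>

     Stack            Input      Action
  1  $ <S>            p r p p $  expand <S> ::= p <F> <B>
  2  $ <B> <F> p      p r p p $  match p
  3  $ <B> <F>        r p p $    expand <F> ::= λ
  4  $ <B>            r p p $    expand <B> ::= <F> r <F> <S>
  5  $ <S> <F> r <F>  r p p $    expand <F> ::= λ
  6  $ <S> <F> r      r p p $    match r
  7  $ <S> <F>        p p $      expand <F> ::= λ
  8  $ <S>            p p $      expand <S> ::= p <F> <B>
  9  $ <B> <F> p      p p $      match p
Stack after step 9: $ <B> <F> (top = <F>).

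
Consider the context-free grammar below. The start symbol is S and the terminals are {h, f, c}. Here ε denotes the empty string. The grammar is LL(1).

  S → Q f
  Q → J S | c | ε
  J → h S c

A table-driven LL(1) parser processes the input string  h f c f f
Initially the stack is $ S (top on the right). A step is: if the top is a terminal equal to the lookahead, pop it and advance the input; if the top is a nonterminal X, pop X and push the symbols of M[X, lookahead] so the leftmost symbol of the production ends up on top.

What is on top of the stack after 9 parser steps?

step 1: stack=$ S  input=h f c f f $  — expand S → Q f
step 2: stack=$ f Q  input=h f c f f $  — expand Q → J S
step 3: stack=$ f S J  input=h f c f f $  — expand J → h S c
step 4: stack=$ f S c S h  input=h f c f f $  — match h
step 5: stack=$ f S c S  input=f c f f $  — expand S → Q f
step 6: stack=$ f S c f Q  input=f c f f $  — expand Q → ε
step 7: stack=$ f S c f  input=f c f f $  — match f
step 8: stack=$ f S c  input=c f f $  — match c
step 9: stack=$ f S  input=f f $  — expand S → Q f
Stack after step 9: $ f f Q (top = Q).

Q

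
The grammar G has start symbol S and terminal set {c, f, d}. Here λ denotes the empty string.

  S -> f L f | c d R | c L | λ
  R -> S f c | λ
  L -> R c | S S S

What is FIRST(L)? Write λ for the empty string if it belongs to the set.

{λ, c, f}

FIRST(S) = {λ, c, f}
FIRST(R) = {λ, c, f}  (via S f c)
FIRST(L) = {λ, c, f}  (via R c, S S S)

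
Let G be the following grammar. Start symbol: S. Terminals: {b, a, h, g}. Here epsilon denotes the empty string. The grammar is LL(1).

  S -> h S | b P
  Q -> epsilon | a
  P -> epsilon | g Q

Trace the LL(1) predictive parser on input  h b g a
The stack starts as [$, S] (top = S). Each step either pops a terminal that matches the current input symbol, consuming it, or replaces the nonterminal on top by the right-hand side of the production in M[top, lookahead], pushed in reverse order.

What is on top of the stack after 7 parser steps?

a

step 1: stack=$ S  input=h b g a $  — expand S -> h S
step 2: stack=$ S h  input=h b g a $  — match h
step 3: stack=$ S  input=b g a $  — expand S -> b P
step 4: stack=$ P b  input=b g a $  — match b
step 5: stack=$ P  input=g a $  — expand P -> g Q
step 6: stack=$ Q g  input=g a $  — match g
step 7: stack=$ Q  input=a $  — expand Q -> a
Stack after step 7: $ a (top = a).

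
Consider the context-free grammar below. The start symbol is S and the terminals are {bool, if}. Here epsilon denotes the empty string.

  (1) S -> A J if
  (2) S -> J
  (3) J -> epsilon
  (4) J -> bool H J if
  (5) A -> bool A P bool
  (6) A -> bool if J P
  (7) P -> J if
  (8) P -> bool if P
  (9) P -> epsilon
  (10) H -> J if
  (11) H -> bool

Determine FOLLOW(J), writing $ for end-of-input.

{$, bool, if}

FIRST(J) = {epsilon, bool}
FIRST(A) = {bool}
FIRST(S) = {epsilon, bool}  (via A J if, J)
FIRST(P) = {epsilon, bool, if}  (via J if)
FIRST(H) = {bool, if}  (via J if)
FOLLOW(S) includes $ since S is the start symbol.
FOLLOW(S): S appears on no right-hand side. Thus FOLLOW(S) = {$}.
FOLLOW(A): in S->A J if, A is followed by J if with FIRST {bool, if}; in A->bool A P bool, A is followed by P bool with FIRST {bool, if}. Thus FOLLOW(A) = {bool, if}.
FOLLOW(J): in S->A J if, J is followed by if with FIRST {if}; in S->J, the suffix after J is empty, so FOLLOW(J) ⊇ FOLLOW(S) = {$}; in J->bool H J if, J is followed by if with FIRST {if}; in A->bool if J P, J is followed by P with FIRST {epsilon, bool, if}; in A->bool if J P, the suffix after J is nullable, so FOLLOW(J) ⊇ FOLLOW(A) = {bool, if}; in P->J if, J is followed by if with FIRST {if}; in H->J if, J is followed by if with FIRST {if}. Thus FOLLOW(J) = {$, bool, if}.
FOLLOW(P): in A->bool A P bool, P is followed by bool with FIRST {bool}; in A->bool if J P, the suffix after P is empty, so FOLLOW(P) ⊇ FOLLOW(A) = {bool, if}; in P->bool if P, the suffix after P is empty (adds nothing new). Thus FOLLOW(P) = {bool, if}.
FOLLOW(H): in J->bool H J if, H is followed by J if with FIRST {bool, if}. Thus FOLLOW(H) = {bool, if}.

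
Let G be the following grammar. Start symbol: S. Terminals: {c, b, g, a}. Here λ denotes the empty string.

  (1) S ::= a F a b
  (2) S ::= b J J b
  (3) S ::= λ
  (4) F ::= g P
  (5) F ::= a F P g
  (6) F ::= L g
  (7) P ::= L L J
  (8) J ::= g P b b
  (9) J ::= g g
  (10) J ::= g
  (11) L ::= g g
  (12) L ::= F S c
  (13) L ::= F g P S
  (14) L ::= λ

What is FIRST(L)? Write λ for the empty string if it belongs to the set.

{λ, a, g}

FIRST(S): from S::=a F a b we get {a}; from S::=b J J b we get {b}; from S::=λ we get {λ}. So FIRST(S) = {λ, a, b}.
FIRST(J): from J::=g P b b we get {g}; from J::=g g we get {g}; from J::=g we get {g}. So FIRST(J) = {g}.
FIRST(F): from F::=g P we get {g}; from F::=a F P g we get {a}; from F::=L g we get {a, g}. So FIRST(F) = {a, g}.
FIRST(L): from L::=g g we get {g}; from L::=F S c we get {a, g}; from L::=F g P S we get {a, g}; from L::=λ we get {λ}. So FIRST(L) = {λ, a, g}.
FIRST(P): from P::=L L J we get {a, g}. So FIRST(P) = {a, g}.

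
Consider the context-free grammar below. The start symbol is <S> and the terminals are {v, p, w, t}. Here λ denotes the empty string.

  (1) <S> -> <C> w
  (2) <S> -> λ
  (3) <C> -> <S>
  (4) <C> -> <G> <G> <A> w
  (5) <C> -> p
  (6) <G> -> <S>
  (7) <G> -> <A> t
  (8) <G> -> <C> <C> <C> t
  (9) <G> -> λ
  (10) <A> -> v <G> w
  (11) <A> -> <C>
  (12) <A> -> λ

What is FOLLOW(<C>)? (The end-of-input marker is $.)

FIRST(<S>): from <S>-><C> w we get {p, t, v, w}; from <S>->λ we get {λ}. So FIRST(<S>) = {λ, p, t, v, w}.
FIRST(<C>): from <C>-><S> we get {λ, p, t, v, w}; from <C>-><G> <G> <A> w we get {p, t, v, w}; from <C>->p we get {p}. So FIRST(<C>) = {λ, p, t, v, w}.
FIRST(<A>): from <A>->v <G> w we get {v}; from <A>-><C> we get {λ, p, t, v, w}; from <A>->λ we get {λ}. So FIRST(<A>) = {λ, p, t, v, w}.
FIRST(<G>): from <G>-><S> we get {λ, p, t, v, w}; from <G>-><A> t we get {p, t, v, w}; from <G>-><C> <C> <C> t we get {p, t, v, w}; from <G>->λ we get {λ}. So FIRST(<G>) = {λ, p, t, v, w}.
FOLLOW(<S>) includes $ since <S> is the start symbol.
FOLLOW(<G>): in <C>-><G> <G> <A> w (occurrence 1), <G> is followed by <G> <A> w with FIRST {p, t, v, w}; in <C>-><G> <G> <A> w (occurrence 2), <G> is followed by <A> w with FIRST {p, t, v, w}; in <A>->v <G> w, <G> is followed by w with FIRST {w}. Thus FOLLOW(<G>) = {p, t, v, w}.
FOLLOW(<A>): in <C>-><G> <G> <A> w, <A> is followed by w with FIRST {w}; in <G>-><A> t, <A> is followed by t with FIRST {t}. Thus FOLLOW(<A>) = {t, w}.
FOLLOW(<C>): in <S>-><C> w, <C> is followed by w with FIRST {w}; in <G>-><C> <C> <C> t (occurrence 1), <C> is followed by <C> <C> t with FIRST {p, t, v, w}; in <G>-><C> <C> <C> t (occurrence 2), <C> is followed by <C> t with FIRST {p, t, v, w}; in <G>-><C> <C> <C> t (occurrence 3), <C> is followed by t with FIRST {t}; in <A>-><C>, the suffix after <C> is empty, so FOLLOW(<C>) ⊇ FOLLOW(<A>) = {t, w}. Thus FOLLOW(<C>) = {p, t, v, w}.
FOLLOW(<S>): in <C>-><S>, the suffix after <S> is empty, so FOLLOW(<S>) ⊇ FOLLOW(<C>) = {p, t, v, w}; in <G>-><S>, the suffix after <S> is empty, so FOLLOW(<S>) ⊇ FOLLOW(<G>) = {p, t, v, w}. Thus FOLLOW(<S>) = {$, p, t, v, w}.

{p, t, v, w}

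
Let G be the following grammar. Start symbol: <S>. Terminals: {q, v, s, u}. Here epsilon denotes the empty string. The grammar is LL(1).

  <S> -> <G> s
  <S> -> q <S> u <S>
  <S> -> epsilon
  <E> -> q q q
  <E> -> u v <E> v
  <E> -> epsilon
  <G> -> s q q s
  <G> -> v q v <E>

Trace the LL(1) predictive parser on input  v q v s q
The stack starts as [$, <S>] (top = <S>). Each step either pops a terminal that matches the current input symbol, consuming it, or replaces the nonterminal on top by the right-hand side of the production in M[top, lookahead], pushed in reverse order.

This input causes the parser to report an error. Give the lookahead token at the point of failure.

     Stack          Input        Action
  1  $ <S>          v q v s q $  expand <S> -> <G> s
  2  $ s <G>        v q v s q $  expand <G> -> v q v <E>
  3  $ s <E> v q v  v q v s q $  match v
  4  $ s <E> v q    q v s q $    match q
  5  $ s <E> v      v s q $      match v
  6  $ s <E>        s q $        expand <E> -> epsilon
  7  $ s            s q $        match s
  8  $              q $          error: stack empty but input remains

q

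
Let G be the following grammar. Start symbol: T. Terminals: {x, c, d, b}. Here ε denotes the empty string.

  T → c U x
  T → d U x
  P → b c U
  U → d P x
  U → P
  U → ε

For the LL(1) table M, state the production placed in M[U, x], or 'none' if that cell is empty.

U → ε

FIRST(T) = {c, d}
FIRST(P) = {b}
FIRST(U) = {ε, b, d}  (via P)
FOLLOW(T) includes $ since T is the start symbol.
FOLLOW(P): in U→d P x, P is followed by x with FIRST {x}; in U→P, the suffix after P is empty, so FOLLOW(P) ⊇ FOLLOW(U) = {x}. Thus FOLLOW(P) = {x}.
FOLLOW(U): in T→c U x, U is followed by x with FIRST {x}; in T→d U x, U is followed by x with FIRST {x}; in P→b c U, the suffix after U is empty, so FOLLOW(U) ⊇ FOLLOW(P) = {x}. Thus FOLLOW(U) = {x}.
For U → d P x: FIRST(d P x) = {d}, so it goes in M[U, t] for t ∈ {d}.
For U → P: FIRST(P) = {b}, so it goes in M[U, t] for t ∈ {b}.
For U → ε: FIRST(ε) = {ε}, so it goes in M[U, t] for t ∈ {}; since ε ∈ FIRST, also for every t ∈ FOLLOW(U) = {x}.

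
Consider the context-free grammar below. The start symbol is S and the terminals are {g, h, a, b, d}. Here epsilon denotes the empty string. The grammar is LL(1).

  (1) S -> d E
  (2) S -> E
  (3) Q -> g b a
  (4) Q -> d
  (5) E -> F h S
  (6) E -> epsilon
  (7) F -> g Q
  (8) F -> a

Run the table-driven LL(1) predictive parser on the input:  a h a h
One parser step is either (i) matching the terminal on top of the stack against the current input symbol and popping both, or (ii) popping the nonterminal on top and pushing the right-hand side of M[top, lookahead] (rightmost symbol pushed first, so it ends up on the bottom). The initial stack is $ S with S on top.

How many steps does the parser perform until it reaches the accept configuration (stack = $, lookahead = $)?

step 1: stack=$ S  input=a h a h $  — expand S -> E
step 2: stack=$ E  input=a h a h $  — expand E -> F h S
step 3: stack=$ S h F  input=a h a h $  — expand F -> a
step 4: stack=$ S h a  input=a h a h $  — match a
step 5: stack=$ S h  input=h a h $  — match h
step 6: stack=$ S  input=a h $  — expand S -> E
step 7: stack=$ E  input=a h $  — expand E -> F h S
step 8: stack=$ S h F  input=a h $  — expand F -> a
step 9: stack=$ S h a  input=a h $  — match a
step 10: stack=$ S h  input=h $  — match h
step 11: stack=$ S  input=$  — expand S -> E
step 12: stack=$ E  input=$  — expand E -> epsilon
Accept reached after 12 steps.

12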